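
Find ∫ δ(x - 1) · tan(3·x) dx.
\tan{\left(3 \right)}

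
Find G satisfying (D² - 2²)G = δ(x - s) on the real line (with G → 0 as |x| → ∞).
-\frac{e^{-2|x-s|}}{4}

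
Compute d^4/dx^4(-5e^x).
- 5 e^{x}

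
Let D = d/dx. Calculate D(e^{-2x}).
- 2 e^{- 2 x}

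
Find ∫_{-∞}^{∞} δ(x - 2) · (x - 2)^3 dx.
0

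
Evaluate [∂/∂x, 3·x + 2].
3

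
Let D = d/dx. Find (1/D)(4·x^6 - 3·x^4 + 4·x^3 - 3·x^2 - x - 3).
\frac{4 x^{7}}{7} - \frac{3 x^{5}}{5} + x^{4} - x^{3} - \frac{x^{2}}{2} - 3 x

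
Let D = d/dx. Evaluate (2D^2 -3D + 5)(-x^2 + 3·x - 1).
- 5 x^{2} + 21 x - 18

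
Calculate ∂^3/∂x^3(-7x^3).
-42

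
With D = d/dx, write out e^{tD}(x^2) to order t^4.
t^{2} + 2 t x + x^{2}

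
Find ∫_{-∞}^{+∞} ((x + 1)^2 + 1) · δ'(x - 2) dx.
-6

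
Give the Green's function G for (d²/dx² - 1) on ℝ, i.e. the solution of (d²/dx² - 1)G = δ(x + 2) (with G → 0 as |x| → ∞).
-\frac{e^{-|x + 2|}}{2}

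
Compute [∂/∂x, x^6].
6 x^{5}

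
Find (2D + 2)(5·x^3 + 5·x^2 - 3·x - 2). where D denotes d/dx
10 x^{3} + 40 x^{2} + 14 x - 10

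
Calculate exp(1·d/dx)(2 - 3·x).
- 3 x - 1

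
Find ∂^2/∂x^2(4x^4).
48 x^{2}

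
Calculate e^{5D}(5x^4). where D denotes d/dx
5 x^{4} + 100 x^{3} + 750 x^{2} + 2500 x + 3125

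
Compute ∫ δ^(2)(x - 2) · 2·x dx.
0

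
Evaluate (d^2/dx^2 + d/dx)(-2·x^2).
- 4 x - 4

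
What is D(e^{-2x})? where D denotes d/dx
- 2 e^{- 2 x}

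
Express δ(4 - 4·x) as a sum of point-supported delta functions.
\frac{\delta(x - 1)}{4}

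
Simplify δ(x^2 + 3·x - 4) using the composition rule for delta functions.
\frac{\delta(x - 1) + \delta(x + 4)}{5}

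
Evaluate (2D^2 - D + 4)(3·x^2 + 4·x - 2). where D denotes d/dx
2 x \left(6 x + 5\right)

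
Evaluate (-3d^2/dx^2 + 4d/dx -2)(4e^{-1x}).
- 36 e^{- x}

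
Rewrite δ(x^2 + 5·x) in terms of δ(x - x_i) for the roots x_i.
\frac{\delta(x + 5) + \delta(x)}{5}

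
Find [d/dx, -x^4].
- 4 x^{3}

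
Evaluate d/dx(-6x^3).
- 18 x^{2}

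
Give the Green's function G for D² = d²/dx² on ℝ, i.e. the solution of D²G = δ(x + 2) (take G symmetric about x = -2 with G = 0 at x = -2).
\frac{|x + 2|}{2}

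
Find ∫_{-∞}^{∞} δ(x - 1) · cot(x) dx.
\cot{\left(1 \right)}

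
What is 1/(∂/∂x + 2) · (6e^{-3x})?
- 6 e^{- 3 x}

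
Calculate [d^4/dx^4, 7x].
28\frac{d^{3}}{dx^{3}}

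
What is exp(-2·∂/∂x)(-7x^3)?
- 7 x^{3} + 42 x^{2} - 84 x + 56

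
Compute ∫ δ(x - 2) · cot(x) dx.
\cot{\left(2 \right)}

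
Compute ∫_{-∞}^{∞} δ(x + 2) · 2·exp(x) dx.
\frac{2}{e^{2}}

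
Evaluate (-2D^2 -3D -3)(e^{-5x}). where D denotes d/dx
- 38 e^{- 5 x}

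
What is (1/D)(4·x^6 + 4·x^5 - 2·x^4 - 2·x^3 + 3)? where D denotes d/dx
\frac{4 x^{7}}{7} + \frac{2 x^{6}}{3} - \frac{2 x^{5}}{5} - \frac{x^{4}}{2} + 3 x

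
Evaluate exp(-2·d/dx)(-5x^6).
- 5 x^{6} + 60 x^{5} - 300 x^{4} + 800 x^{3} - 1200 x^{2} + 960 x - 320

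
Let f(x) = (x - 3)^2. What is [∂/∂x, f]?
2 x - 6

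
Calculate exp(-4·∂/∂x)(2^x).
2^{x - 4}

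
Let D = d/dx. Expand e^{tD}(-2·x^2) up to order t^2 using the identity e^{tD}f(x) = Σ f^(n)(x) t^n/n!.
- 2 t^{2} - 4 t x - 2 x^{2}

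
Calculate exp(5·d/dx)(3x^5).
3 x^{5} + 75 x^{4} + 750 x^{3} + 3750 x^{2} + 9375 x + 9375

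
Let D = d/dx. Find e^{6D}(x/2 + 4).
\frac{x}{2} + 7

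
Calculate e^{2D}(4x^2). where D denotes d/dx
4 x^{2} + 16 x + 16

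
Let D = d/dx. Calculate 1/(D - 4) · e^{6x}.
\frac{e^{6 x}}{2}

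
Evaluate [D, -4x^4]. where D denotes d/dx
- 16 x^{3}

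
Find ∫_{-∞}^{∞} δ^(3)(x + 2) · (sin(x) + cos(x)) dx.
\cos{\left(2 \right)} + \sin{\left(2 \right)}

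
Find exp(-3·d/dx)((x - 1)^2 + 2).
x^{2} - 8 x + 18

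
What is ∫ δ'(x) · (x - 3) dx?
-1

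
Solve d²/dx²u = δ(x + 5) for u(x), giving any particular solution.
\frac{|x + 5|}{2}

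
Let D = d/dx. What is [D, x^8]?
8 x^{7}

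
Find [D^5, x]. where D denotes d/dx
5D^{4}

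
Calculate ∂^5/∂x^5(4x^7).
10080 x^{2}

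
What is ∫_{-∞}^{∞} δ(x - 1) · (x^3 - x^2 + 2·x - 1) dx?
1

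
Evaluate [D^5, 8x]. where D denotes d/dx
40D^{4}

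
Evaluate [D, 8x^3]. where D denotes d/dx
24 x^{2}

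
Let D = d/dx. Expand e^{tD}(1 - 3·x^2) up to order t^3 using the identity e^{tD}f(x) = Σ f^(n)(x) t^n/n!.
- 3 t^{2} - 6 t x - 3 x^{2} + 1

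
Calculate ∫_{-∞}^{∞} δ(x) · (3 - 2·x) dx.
3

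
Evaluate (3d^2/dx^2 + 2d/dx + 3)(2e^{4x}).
118 e^{4 x}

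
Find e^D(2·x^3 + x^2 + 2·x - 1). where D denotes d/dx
2 x^{3} + 7 x^{2} + 10 x + 4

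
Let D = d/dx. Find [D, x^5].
5 x^{4}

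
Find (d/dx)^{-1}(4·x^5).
\frac{2 x^{6}}{3}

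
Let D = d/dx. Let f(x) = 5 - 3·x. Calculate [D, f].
-3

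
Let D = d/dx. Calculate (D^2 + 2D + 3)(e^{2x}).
11 e^{2 x}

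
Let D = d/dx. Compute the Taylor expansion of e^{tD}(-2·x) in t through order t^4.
- 2 t - 2 x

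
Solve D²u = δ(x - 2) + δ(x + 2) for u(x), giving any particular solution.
\frac{|x - 2|}{2} + \frac{|x + 2|}{2}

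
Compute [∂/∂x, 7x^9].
63 x^{8}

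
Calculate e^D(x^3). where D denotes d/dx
x^{3} + 3 x^{2} + 3 x + 1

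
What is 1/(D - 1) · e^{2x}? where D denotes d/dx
e^{2 x}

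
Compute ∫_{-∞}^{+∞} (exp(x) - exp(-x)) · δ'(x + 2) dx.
- 2 \cosh{\left(2 \right)}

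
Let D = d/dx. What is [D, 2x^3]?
6 x^{2}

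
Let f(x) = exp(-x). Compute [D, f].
- e^{- x}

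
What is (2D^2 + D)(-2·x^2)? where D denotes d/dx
- 4 x - 8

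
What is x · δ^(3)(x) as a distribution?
-3\delta^{(2)}(x)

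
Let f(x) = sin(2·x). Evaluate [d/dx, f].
2 \cos{\left(2 x \right)}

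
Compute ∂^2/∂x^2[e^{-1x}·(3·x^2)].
3 \left(x^{2} - 4 x + 2\right) e^{- x}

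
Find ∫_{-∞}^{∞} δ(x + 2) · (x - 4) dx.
-6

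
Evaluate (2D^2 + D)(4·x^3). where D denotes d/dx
12 x \left(x + 4\right)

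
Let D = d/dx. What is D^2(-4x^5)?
- 80 x^{3}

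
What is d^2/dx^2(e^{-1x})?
e^{- x}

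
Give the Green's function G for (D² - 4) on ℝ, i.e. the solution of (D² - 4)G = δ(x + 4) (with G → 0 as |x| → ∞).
-\frac{e^{-2|x + 4|}}{4}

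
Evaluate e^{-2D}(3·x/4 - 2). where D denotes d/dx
\frac{3 x}{4} - \frac{7}{2}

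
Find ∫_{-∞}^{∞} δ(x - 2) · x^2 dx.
4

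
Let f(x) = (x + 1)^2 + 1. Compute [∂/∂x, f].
2 x + 2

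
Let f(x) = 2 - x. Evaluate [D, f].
-1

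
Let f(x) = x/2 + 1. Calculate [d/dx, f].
\frac{1}{2}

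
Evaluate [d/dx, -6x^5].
- 30 x^{4}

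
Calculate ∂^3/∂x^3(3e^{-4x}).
- 192 e^{- 4 x}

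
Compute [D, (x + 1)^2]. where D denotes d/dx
2 x + 2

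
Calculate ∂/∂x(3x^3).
9 x^{2}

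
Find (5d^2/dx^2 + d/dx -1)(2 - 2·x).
2 x - 4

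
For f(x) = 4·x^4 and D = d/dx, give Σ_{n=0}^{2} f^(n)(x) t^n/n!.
4 x^{2} \left(6 t^{2} + 4 t x + x^{2}\right)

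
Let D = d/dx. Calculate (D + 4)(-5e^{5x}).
- 45 e^{5 x}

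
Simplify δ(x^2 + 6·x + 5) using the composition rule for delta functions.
\frac{\delta(x + 5) + \delta(x + 1)}{4}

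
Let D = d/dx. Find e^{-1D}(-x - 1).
- x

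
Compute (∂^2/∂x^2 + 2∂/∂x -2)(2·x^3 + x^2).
- 4 x^{3} + 10 x^{2} + 16 x + 2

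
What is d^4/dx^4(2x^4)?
48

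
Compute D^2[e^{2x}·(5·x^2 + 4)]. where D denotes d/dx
\left(20 x^{2} + 40 x + 26\right) e^{2 x}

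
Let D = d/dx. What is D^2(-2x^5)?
- 40 x^{3}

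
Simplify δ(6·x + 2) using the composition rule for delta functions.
\frac{\delta(x + 1/3)}{6}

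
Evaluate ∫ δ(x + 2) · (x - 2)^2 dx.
16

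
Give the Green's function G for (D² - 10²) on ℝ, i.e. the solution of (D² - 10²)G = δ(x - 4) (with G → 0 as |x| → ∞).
-\frac{e^{-10|x - 4|}}{20}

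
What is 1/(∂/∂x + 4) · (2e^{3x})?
\frac{2 e^{3 x}}{7}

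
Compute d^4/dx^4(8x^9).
24192 x^{5}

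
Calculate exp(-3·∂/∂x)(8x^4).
8 x^{4} - 96 x^{3} + 432 x^{2} - 864 x + 648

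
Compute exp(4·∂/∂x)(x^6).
x^{6} + 24 x^{5} + 240 x^{4} + 1280 x^{3} + 3840 x^{2} + 6144 x + 4096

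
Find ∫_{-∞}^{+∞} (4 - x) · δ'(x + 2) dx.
1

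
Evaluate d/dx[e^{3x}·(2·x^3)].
6 x^{2} \left(x + 1\right) e^{3 x}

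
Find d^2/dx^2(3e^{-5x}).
75 e^{- 5 x}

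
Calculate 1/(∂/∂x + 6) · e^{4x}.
\frac{e^{4 x}}{10}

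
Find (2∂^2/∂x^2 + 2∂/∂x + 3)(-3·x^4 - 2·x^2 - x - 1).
- 9 x^{4} - 24 x^{3} - 78 x^{2} - 11 x - 13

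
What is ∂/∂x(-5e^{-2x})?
10 e^{- 2 x}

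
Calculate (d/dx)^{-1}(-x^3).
- \frac{x^{4}}{4}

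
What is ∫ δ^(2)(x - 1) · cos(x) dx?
- \cos{\left(1 \right)}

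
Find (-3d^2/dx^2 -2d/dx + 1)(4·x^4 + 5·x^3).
x \left(4 x^{3} - 27 x^{2} - 174 x - 90\right)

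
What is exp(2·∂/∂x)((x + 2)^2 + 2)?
x^{2} + 8 x + 18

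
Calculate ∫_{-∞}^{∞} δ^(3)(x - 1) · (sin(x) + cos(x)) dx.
- \sin{\left(1 \right)} + \cos{\left(1 \right)}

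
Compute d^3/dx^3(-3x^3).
-18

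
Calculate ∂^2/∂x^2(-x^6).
- 30 x^{4}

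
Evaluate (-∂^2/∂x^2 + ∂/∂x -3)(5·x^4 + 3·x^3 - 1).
- 15 x^{4} + 11 x^{3} - 51 x^{2} - 18 x + 3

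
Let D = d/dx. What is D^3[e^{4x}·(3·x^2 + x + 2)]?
\left(192 x^{2} + 352 x + 248\right) e^{4 x}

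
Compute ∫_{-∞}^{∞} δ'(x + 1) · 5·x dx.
-5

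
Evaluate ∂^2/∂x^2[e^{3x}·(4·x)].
\left(36 x + 24\right) e^{3 x}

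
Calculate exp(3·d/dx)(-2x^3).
- 2 x^{3} - 18 x^{2} - 54 x - 54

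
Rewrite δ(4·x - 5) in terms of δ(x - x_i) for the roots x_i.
\frac{\delta(x - 5/4)}{4}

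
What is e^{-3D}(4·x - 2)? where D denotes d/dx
4 x - 14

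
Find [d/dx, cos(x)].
- \sin{\left(x \right)}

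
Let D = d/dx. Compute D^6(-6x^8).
- 120960 x^{2}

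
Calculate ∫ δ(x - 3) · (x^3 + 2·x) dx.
33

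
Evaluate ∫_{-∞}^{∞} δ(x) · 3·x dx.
0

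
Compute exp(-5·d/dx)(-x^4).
- x^{4} + 20 x^{3} - 150 x^{2} + 500 x - 625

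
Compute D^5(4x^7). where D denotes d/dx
10080 x^{2}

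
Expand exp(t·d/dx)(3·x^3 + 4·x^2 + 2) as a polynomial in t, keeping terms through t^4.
3 t^{3} + t^{2} \left(9 x + 4\right) + t x \left(9 x + 8\right) + 3 x^{3} + 4 x^{2} + 2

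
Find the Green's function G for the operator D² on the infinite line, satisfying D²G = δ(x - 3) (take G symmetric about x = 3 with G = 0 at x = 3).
\frac{|x - 3|}{2}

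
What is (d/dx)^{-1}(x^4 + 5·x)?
\frac{x^{5}}{5} + \frac{5 x^{2}}{2}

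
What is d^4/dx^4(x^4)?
24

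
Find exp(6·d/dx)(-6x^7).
- 6 x^{7} - 252 x^{6} - 4536 x^{5} - 45360 x^{4} - 272160 x^{3} - 979776 x^{2} - 1959552 x - 1679616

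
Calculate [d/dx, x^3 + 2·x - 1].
3 x^{2} + 2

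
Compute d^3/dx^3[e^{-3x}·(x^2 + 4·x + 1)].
9 \left(- 3 x^{2} - 6 x + 7\right) e^{- 3 x}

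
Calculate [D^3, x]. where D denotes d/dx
3D^{2}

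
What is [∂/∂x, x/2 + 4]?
\frac{1}{2}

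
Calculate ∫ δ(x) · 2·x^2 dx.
0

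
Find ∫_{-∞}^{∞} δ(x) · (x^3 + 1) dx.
1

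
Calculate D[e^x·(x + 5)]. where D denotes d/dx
\left(x + 6\right) e^{x}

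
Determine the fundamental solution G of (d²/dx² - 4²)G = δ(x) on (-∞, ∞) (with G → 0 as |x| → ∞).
-\frac{e^{-4|x|}}{8}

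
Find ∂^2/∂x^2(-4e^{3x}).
- 36 e^{3 x}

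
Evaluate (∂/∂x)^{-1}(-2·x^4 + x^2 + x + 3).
- \frac{2 x^{5}}{5} + \frac{x^{3}}{3} + \frac{x^{2}}{2} + 3 x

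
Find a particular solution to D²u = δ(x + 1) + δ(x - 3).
\frac{|x + 1|}{2} + \frac{|x - 3|}{2}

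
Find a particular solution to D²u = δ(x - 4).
\frac{|x - 4|}{2}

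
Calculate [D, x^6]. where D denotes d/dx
6 x^{5}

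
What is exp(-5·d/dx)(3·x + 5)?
3 x - 10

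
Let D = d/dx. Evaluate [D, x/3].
\frac{1}{3}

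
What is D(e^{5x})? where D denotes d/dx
5 e^{5 x}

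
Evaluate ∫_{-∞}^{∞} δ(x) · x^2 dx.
0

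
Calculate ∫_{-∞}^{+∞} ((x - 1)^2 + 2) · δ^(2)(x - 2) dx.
2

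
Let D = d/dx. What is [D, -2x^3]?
- 6 x^{2}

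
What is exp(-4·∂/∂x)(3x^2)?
3 x^{2} - 24 x + 48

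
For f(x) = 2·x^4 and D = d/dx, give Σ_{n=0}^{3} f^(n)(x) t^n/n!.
2 x \left(4 t^{3} + 6 t^{2} x + 4 t x^{2} + x^{3}\right)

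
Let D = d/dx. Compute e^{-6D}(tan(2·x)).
\tan{\left(2 x - 12 \right)}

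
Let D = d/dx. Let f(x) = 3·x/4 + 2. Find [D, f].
\frac{3}{4}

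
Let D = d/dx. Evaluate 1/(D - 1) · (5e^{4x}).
\frac{5 e^{4 x}}{3}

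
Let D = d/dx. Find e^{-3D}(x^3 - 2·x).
x^{3} - 9 x^{2} + 25 x - 21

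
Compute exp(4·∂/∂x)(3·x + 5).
3 x + 17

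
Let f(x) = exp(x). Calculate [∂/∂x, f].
e^{x}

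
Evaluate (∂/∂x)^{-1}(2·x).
x^{2}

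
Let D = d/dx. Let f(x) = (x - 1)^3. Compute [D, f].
3 \left(x - 1\right)^{2}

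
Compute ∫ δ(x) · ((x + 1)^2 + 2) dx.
3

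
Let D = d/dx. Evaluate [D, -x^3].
- 3 x^{2}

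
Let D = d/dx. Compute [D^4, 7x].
28D^{3}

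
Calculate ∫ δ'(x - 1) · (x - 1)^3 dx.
0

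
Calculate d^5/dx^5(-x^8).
- 6720 x^{3}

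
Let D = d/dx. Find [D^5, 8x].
40D^{4}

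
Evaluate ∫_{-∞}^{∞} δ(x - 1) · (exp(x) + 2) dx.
2 + e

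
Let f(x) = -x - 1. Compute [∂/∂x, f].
-1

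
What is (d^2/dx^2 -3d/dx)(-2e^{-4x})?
- 56 e^{- 4 x}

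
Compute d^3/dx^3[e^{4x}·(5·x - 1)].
\left(320 x + 176\right) e^{4 x}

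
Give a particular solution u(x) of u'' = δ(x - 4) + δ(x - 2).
\frac{|x - 4|}{2} + \frac{|x - 2|}{2}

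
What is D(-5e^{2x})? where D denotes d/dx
- 10 e^{2 x}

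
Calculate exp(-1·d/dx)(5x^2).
5 x^{2} - 10 x + 5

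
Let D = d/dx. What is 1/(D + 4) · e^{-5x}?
- e^{- 5 x}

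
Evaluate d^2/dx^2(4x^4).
48 x^{2}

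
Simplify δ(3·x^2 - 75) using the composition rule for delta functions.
\frac{\delta(x - 5) + \delta(x + 5)}{30}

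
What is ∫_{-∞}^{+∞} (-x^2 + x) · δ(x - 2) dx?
-2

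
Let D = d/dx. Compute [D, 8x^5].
40 x^{4}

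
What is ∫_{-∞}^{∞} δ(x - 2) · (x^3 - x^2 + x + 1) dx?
7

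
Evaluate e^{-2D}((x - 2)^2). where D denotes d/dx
x^{2} - 8 x + 16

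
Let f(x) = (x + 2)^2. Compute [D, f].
2 x + 4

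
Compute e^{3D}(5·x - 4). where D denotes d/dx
5 x + 11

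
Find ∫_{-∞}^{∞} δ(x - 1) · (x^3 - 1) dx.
0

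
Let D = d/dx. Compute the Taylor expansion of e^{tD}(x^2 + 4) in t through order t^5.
t^{2} + 2 t x + x^{2} + 4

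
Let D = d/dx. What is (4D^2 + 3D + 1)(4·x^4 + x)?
4 x^{4} + 48 x^{3} + 192 x^{2} + x + 3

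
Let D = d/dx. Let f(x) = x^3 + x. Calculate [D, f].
3 x^{2} + 1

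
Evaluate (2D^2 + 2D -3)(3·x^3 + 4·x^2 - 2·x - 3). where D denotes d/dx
- 9 x^{3} + 6 x^{2} + 58 x + 21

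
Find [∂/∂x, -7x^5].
- 35 x^{4}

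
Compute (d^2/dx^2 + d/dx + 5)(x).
5 x + 1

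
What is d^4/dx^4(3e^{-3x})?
243 e^{- 3 x}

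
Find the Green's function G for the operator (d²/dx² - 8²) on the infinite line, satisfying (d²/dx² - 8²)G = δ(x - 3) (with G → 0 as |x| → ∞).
-\frac{e^{-8|x - 3|}}{16}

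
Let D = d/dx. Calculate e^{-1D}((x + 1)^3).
x^{3}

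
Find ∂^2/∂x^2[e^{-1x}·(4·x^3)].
4 x \left(x^{2} - 6 x + 6\right) e^{- x}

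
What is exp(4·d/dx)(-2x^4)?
- 2 x^{4} - 32 x^{3} - 192 x^{2} - 512 x - 512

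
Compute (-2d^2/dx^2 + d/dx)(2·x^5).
10 x^{3} \left(x - 8\right)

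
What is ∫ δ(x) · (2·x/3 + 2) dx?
2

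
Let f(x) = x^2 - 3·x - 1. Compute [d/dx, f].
2 x - 3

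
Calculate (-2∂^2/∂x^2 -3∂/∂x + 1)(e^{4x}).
- 43 e^{4 x}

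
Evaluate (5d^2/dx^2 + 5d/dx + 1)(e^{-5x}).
101 e^{- 5 x}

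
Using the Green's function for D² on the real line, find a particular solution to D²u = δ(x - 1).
\frac{|x - 1|}{2}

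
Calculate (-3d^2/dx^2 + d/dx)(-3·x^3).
9 x \left(6 - x\right)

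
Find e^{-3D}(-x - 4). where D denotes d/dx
- x - 1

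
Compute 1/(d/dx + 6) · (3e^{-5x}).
3 e^{- 5 x}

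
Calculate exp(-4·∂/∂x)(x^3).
x^{3} - 12 x^{2} + 48 x - 64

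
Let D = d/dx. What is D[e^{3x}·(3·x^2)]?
3 x \left(3 x + 2\right) e^{3 x}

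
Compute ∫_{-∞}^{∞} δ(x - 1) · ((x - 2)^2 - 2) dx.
-1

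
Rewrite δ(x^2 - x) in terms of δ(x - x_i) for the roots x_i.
\frac{\delta(x - 1) + \delta(x)}{1}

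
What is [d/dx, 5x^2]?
10 x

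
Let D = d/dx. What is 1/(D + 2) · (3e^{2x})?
\frac{3 e^{2 x}}{4}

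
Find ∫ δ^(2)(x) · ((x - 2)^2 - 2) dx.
2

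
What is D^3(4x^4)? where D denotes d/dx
96 x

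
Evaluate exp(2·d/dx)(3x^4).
3 x^{4} + 24 x^{3} + 72 x^{2} + 96 x + 48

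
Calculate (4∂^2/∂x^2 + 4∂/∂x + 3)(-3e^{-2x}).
- 33 e^{- 2 x}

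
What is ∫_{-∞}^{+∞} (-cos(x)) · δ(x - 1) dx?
- \cos{\left(1 \right)}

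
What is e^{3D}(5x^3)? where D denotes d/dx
5 x^{3} + 45 x^{2} + 135 x + 135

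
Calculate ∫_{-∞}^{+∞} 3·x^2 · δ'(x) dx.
0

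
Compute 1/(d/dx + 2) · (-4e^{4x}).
- \frac{2 e^{4 x}}{3}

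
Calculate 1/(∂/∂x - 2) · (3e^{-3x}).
- \frac{3 e^{- 3 x}}{5}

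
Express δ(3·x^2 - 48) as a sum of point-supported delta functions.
\frac{\delta(x - 4) + \delta(x + 4)}{24}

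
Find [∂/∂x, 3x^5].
15 x^{4}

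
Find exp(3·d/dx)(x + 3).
x + 6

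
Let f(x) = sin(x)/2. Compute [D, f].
\frac{\cos{\left(x \right)}}{2}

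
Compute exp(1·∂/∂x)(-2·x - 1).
- 2 x - 3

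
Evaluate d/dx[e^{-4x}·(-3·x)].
3 \left(4 x - 1\right) e^{- 4 x}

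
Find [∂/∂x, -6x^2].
- 12 x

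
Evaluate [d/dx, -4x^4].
- 16 x^{3}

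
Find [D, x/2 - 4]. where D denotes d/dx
\frac{1}{2}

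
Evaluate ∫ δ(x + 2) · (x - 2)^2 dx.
16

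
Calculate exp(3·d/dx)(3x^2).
3 x^{2} + 18 x + 27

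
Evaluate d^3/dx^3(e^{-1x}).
- e^{- x}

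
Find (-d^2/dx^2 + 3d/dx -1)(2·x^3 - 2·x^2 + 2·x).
- 2 x^{3} + 20 x^{2} - 26 x + 10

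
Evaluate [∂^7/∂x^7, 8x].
56\frac{d^{6}}{dx^{6}}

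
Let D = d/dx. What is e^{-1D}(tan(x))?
\tan{\left(x - 1 \right)}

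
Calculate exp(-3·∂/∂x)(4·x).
4 x - 12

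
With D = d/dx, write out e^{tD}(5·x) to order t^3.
5 t + 5 x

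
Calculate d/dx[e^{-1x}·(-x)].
\left(x - 1\right) e^{- x}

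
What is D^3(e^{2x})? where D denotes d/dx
8 e^{2 x}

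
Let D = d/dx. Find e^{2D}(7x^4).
7 x^{4} + 56 x^{3} + 168 x^{2} + 224 x + 112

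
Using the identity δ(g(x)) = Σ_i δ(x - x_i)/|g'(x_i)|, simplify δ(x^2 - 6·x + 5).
\frac{\delta(x - 5) + \delta(x - 1)}{4}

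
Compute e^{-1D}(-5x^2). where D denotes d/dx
- 5 x^{2} + 10 x - 5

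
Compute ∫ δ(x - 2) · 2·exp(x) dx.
2 e^{2}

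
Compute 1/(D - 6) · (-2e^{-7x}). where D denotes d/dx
\frac{2 e^{- 7 x}}{13}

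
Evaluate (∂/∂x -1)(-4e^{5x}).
- 16 e^{5 x}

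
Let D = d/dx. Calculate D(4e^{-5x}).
- 20 e^{- 5 x}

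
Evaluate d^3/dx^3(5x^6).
600 x^{3}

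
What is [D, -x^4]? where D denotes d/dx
- 4 x^{3}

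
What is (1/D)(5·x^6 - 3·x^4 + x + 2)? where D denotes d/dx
\frac{5 x^{7}}{7} - \frac{3 x^{5}}{5} + \frac{x^{2}}{2} + 2 x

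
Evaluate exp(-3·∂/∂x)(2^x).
2^{x - 3}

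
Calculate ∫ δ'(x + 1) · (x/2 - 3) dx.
- \frac{1}{2}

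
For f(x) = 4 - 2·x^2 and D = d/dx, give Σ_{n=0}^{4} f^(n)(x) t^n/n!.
- 2 t^{2} - 4 t x - 2 x^{2} + 4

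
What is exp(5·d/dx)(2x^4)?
2 x^{4} + 40 x^{3} + 300 x^{2} + 1000 x + 1250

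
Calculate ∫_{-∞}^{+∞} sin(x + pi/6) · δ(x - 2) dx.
\sin{\left(\frac{\pi}{6} + 2 \right)}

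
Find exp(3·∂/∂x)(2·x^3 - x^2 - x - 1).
2 x^{3} + 17 x^{2} + 47 x + 41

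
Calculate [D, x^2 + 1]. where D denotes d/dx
2 x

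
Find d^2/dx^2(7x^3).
42 x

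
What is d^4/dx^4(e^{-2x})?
16 e^{- 2 x}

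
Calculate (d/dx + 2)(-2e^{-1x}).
- 2 e^{- x}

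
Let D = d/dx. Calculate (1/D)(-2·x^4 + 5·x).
- \frac{2 x^{5}}{5} + \frac{5 x^{2}}{2}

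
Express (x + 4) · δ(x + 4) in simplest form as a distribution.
0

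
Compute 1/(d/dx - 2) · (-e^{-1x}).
\frac{e^{- x}}{3}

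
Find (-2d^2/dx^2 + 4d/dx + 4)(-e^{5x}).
26 e^{5 x}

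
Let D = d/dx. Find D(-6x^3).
- 18 x^{2}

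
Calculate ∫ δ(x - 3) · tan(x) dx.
\tan{\left(3 \right)}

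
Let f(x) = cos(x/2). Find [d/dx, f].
- \frac{\sin{\left(\frac{x}{2} \right)}}{2}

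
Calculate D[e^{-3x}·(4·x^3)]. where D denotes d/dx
12 x^{2} \left(1 - x\right) e^{- 3 x}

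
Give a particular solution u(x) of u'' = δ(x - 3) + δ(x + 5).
\frac{|x - 3|}{2} + \frac{|x + 5|}{2}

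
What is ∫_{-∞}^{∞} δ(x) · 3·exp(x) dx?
3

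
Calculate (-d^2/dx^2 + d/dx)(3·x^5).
15 x^{3} \left(x - 4\right)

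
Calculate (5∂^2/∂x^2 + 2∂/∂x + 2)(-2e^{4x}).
- 180 e^{4 x}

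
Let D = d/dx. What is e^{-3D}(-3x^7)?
- 3 x^{7} + 63 x^{6} - 567 x^{5} + 2835 x^{4} - 8505 x^{3} + 15309 x^{2} - 15309 x + 6561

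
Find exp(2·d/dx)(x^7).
x^{7} + 14 x^{6} + 84 x^{5} + 280 x^{4} + 560 x^{3} + 672 x^{2} + 448 x + 128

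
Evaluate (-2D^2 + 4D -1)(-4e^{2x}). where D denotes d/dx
4 e^{2 x}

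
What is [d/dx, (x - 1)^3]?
3 \left(x - 1\right)^{2}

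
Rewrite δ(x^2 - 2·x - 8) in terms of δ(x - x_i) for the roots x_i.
\frac{\delta(x - 4) + \delta(x + 2)}{6}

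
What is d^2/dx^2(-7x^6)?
- 210 x^{4}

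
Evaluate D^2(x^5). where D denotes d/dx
20 x^{3}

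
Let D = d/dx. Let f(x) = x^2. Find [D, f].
2 x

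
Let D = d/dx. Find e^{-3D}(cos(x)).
\cos{\left(x - 3 \right)}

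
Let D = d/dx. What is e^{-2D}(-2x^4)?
- 2 x^{4} + 16 x^{3} - 48 x^{2} + 64 x - 32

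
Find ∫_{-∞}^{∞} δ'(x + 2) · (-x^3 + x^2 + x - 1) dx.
15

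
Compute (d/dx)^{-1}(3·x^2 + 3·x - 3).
x^{3} + \frac{3 x^{2}}{2} - 3 x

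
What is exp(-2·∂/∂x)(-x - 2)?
- x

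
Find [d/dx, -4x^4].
- 16 x^{3}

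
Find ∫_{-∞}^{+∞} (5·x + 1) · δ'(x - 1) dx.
-5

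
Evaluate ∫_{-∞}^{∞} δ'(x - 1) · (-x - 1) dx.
1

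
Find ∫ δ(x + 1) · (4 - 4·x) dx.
8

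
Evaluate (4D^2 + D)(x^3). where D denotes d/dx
3 x \left(x + 8\right)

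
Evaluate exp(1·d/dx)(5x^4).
5 x^{4} + 20 x^{3} + 30 x^{2} + 20 x + 5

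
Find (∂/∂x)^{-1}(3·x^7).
\frac{3 x^{8}}{8}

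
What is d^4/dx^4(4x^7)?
3360 x^{3}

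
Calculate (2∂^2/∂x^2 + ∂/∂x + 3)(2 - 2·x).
4 - 6 x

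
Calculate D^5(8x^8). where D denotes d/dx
53760 x^{3}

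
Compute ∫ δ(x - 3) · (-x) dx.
-3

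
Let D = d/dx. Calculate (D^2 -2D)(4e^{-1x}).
12 e^{- x}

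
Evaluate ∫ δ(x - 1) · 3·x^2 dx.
3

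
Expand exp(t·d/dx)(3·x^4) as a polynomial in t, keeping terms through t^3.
3 x \left(4 t^{3} + 6 t^{2} x + 4 t x^{2} + x^{3}\right)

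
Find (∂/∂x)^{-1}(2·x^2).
\frac{2 x^{3}}{3}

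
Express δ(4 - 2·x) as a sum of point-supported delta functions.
\frac{\delta(x - 2)}{2}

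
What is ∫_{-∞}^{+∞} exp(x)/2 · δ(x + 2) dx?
\frac{1}{2 e^{2}}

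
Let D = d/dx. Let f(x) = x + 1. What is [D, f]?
1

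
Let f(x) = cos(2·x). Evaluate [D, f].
- 2 \sin{\left(2 x \right)}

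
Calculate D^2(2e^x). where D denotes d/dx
2 e^{x}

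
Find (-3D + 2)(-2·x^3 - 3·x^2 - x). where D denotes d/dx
- 4 x^{3} + 12 x^{2} + 16 x + 3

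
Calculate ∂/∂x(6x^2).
12 x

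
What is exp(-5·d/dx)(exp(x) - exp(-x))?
- e^{5 - x} + e^{x - 5}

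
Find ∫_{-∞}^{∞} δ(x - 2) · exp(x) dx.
e^{2}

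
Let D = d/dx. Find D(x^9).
9 x^{8}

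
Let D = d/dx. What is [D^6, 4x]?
24D^{5}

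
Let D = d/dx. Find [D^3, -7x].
-21D^{2}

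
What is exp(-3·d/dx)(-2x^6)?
- 2 x^{6} + 36 x^{5} - 270 x^{4} + 1080 x^{3} - 2430 x^{2} + 2916 x - 1458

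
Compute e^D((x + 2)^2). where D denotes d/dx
x^{2} + 6 x + 9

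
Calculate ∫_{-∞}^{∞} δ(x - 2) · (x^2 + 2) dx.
6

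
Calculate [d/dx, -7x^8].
- 56 x^{7}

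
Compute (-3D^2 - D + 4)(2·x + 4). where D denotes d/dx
8 x + 14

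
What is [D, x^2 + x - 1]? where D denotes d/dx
2 x + 1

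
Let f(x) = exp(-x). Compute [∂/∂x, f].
- e^{- x}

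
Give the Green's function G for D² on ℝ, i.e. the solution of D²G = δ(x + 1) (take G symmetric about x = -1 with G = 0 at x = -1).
\frac{|x + 1|}{2}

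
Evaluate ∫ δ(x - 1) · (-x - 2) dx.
-3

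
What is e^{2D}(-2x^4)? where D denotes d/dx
- 2 x^{4} - 16 x^{3} - 48 x^{2} - 64 x - 32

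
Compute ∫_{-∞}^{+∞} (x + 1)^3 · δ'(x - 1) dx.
-12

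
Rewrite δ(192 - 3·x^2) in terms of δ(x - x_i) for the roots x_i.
\frac{\delta(x - 8) + \delta(x + 8)}{48}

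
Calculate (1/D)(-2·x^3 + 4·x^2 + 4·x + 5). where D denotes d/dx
- \frac{x^{4}}{2} + \frac{4 x^{3}}{3} + 2 x^{2} + 5 x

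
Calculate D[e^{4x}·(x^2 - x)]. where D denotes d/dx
\left(4 x^{2} - 2 x - 1\right) e^{4 x}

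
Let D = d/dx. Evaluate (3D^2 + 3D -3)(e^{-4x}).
33 e^{- 4 x}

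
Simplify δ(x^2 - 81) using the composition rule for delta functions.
\frac{\delta(x - 9) + \delta(x + 9)}{18}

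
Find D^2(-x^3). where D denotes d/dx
- 6 x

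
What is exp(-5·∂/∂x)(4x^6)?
4 x^{6} - 120 x^{5} + 1500 x^{4} - 10000 x^{3} + 37500 x^{2} - 75000 x + 62500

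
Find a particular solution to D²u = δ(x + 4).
\frac{|x + 4|}{2}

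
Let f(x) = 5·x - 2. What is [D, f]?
5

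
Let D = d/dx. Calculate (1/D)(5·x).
\frac{5 x^{2}}{2}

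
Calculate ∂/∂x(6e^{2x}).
12 e^{2 x}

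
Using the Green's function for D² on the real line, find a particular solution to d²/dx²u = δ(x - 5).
\frac{|x - 5|}{2}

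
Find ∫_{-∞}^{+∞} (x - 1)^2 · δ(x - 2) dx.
1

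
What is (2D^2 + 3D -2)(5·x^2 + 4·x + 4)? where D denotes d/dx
- 10 x^{2} + 22 x + 24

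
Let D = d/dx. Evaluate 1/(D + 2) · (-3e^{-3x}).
3 e^{- 3 x}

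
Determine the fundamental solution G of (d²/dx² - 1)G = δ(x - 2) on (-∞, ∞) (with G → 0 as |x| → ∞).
-\frac{e^{-|x - 2|}}{2}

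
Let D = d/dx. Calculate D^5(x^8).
6720 x^{3}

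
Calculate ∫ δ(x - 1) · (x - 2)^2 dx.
1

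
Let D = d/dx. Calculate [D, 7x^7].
49 x^{6}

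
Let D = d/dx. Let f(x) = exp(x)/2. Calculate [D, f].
\frac{e^{x}}{2}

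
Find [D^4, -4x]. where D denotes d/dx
-16D^{3}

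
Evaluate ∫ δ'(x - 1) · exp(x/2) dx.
- \frac{e^{\frac{1}{2}}}{2}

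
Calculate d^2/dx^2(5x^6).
150 x^{4}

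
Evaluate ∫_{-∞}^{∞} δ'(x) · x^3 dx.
0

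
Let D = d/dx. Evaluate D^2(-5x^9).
- 360 x^{7}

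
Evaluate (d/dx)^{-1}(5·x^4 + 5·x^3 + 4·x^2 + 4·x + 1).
x^{5} + \frac{5 x^{4}}{4} + \frac{4 x^{3}}{3} + 2 x^{2} + x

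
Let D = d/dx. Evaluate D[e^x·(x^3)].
x^{2} \left(x + 3\right) e^{x}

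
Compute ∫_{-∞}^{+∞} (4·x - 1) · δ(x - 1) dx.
3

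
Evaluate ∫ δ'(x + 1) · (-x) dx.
1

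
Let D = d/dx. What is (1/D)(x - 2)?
\frac{x^{2}}{2} - 2 x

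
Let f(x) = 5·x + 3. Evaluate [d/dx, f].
5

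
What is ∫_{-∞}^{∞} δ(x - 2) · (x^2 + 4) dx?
8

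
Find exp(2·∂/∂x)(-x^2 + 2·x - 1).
- x^{2} - 2 x - 1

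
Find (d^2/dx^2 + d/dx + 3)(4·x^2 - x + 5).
12 x^{2} + 5 x + 22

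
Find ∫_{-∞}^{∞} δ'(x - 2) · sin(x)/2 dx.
- \frac{\cos{\left(2 \right)}}{2}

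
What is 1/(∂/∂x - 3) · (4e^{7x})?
e^{7 x}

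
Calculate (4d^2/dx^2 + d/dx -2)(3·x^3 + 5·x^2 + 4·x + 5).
- 6 x^{3} - x^{2} + 74 x + 34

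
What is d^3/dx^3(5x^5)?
300 x^{2}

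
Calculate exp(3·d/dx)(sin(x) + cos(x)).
\sqrt{2} \sin{\left(x + \frac{\pi}{4} + 3 \right)}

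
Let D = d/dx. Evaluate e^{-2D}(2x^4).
2 x^{4} - 16 x^{3} + 48 x^{2} - 64 x + 32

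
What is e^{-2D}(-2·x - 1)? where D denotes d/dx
3 - 2 x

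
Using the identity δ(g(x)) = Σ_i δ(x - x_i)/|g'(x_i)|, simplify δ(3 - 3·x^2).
\frac{\delta(x - 1) + \delta(x + 1)}{6}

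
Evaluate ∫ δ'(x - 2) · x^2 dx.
-4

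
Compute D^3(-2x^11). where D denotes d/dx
- 1980 x^{8}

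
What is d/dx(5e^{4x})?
20 e^{4 x}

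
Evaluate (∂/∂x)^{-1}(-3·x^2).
- x^{3}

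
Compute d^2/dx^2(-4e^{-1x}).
- 4 e^{- x}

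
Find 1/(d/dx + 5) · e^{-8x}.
- \frac{e^{- 8 x}}{3}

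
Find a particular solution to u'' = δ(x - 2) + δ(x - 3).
\frac{|x - 2|}{2} + \frac{|x - 3|}{2}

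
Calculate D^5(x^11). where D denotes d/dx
55440 x^{6}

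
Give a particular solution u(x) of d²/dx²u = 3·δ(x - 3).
\frac{3|x - 3|}{2}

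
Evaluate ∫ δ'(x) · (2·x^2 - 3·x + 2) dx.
3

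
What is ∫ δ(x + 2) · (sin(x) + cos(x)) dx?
- \sin{\left(2 \right)} + \cos{\left(2 \right)}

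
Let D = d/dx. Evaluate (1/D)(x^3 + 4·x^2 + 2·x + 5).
\frac{x^{4}}{4} + \frac{4 x^{3}}{3} + x^{2} + 5 x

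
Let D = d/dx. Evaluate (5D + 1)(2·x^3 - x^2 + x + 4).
2 x^{3} + 29 x^{2} - 9 x + 9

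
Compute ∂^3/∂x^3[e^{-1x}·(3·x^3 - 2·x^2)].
\left(- 3 x^{3} + 29 x^{2} - 66 x + 30\right) e^{- x}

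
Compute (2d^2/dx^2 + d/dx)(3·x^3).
9 x \left(x + 4\right)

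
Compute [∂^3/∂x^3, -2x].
-6\frac{d^{2}}{dx^{2}}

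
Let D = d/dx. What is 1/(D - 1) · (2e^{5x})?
\frac{e^{5 x}}{2}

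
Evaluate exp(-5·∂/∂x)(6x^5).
6 x^{5} - 150 x^{4} + 1500 x^{3} - 7500 x^{2} + 18750 x - 18750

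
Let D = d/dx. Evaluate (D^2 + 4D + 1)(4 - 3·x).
- 3 x - 8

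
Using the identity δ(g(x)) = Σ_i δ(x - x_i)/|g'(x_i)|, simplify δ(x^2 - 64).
\frac{\delta(x - 8) + \delta(x + 8)}{16}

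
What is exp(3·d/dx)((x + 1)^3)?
x^{3} + 12 x^{2} + 48 x + 64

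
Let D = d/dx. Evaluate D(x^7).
7 x^{6}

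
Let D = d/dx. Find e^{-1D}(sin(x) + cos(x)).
\sqrt{2} \cos{\left(- x + \frac{\pi}{4} + 1 \right)}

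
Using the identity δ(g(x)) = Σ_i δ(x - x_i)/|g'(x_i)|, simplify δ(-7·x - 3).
\frac{\delta(x + 3/7)}{7}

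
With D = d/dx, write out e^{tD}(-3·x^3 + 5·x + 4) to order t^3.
- 3 t^{3} - 9 t^{2} x - t \left(9 x^{2} - 5\right) - 3 x^{3} + 5 x + 4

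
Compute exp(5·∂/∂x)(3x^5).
3 x^{5} + 75 x^{4} + 750 x^{3} + 3750 x^{2} + 9375 x + 9375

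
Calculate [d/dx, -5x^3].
- 15 x^{2}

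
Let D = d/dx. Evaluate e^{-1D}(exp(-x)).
e^{1 - x}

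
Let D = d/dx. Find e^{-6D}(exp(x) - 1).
e^{x - 6} - 1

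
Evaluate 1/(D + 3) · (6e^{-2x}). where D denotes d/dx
6 e^{- 2 x}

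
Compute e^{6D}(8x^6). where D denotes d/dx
8 x^{6} + 288 x^{5} + 4320 x^{4} + 34560 x^{3} + 155520 x^{2} + 373248 x + 373248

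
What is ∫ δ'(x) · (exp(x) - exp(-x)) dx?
-2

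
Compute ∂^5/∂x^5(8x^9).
120960 x^{4}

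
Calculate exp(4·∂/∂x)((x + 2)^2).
x^{2} + 12 x + 36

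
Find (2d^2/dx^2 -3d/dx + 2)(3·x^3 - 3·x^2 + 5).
6 x^{3} - 33 x^{2} + 54 x - 2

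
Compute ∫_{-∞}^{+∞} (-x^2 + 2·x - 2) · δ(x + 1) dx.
-5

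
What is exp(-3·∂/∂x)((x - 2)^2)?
x^{2} - 10 x + 25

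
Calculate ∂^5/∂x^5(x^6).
720 x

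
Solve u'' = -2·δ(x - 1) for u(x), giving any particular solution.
-|x - 1|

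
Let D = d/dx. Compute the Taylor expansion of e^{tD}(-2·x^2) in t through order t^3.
- 2 t^{2} - 4 t x - 2 x^{2}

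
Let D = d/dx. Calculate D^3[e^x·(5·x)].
5 \left(x + 3\right) e^{x}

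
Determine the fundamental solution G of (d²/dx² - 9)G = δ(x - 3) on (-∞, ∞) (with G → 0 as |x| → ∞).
-\frac{e^{-3|x - 3|}}{6}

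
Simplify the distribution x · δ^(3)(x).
-3\delta^{(2)}(x)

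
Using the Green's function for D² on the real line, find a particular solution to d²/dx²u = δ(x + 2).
\frac{|x + 2|}{2}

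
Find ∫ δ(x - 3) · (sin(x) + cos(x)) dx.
\cos{\left(3 \right)} + \sin{\left(3 \right)}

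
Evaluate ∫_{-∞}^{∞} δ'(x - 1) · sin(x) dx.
- \cos{\left(1 \right)}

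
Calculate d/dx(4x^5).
20 x^{4}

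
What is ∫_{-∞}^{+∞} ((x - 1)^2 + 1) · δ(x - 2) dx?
2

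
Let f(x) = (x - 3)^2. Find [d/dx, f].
2 x - 6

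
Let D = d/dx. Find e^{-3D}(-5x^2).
- 5 x^{2} + 30 x - 45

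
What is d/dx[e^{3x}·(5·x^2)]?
5 x \left(3 x + 2\right) e^{3 x}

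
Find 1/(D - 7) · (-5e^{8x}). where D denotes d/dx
- 5 e^{8 x}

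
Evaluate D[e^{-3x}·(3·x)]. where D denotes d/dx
3 \left(1 - 3 x\right) e^{- 3 x}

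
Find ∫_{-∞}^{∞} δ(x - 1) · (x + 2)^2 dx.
9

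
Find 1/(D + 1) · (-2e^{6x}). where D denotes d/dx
- \frac{2 e^{6 x}}{7}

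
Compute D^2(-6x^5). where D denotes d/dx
- 120 x^{3}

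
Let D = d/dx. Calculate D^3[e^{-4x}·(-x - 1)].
16 \left(4 x + 1\right) e^{- 4 x}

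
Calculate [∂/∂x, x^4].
4 x^{3}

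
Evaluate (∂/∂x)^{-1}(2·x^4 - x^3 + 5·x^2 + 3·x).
\frac{2 x^{5}}{5} - \frac{x^{4}}{4} + \frac{5 x^{3}}{3} + \frac{3 x^{2}}{2}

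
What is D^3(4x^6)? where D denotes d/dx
480 x^{3}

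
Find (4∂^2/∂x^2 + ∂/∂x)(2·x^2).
4 x + 16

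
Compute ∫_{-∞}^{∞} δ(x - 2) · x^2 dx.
4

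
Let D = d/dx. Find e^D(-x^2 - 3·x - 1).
- x^{2} - 5 x - 5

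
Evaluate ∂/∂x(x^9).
9 x^{8}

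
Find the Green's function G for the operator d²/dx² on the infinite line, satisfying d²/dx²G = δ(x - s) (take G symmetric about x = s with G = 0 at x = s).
\frac{|x - s|}{2}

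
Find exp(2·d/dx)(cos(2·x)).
\cos{\left(2 x + 4 \right)}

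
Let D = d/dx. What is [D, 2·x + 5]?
2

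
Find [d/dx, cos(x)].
- \sin{\left(x \right)}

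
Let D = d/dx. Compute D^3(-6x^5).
- 360 x^{2}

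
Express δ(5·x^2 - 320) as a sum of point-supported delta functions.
\frac{\delta(x - 8) + \delta(x + 8)}{80}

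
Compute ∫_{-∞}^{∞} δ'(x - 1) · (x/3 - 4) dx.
- \frac{1}{3}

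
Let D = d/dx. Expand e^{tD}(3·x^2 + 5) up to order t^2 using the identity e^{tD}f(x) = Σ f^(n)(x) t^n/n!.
3 t^{2} + 6 t x + 3 x^{2} + 5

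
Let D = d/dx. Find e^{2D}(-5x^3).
- 5 x^{3} - 30 x^{2} - 60 x - 40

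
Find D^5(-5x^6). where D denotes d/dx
- 3600 x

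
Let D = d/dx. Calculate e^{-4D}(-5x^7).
- 5 x^{7} + 140 x^{6} - 1680 x^{5} + 11200 x^{4} - 44800 x^{3} + 107520 x^{2} - 143360 x + 81920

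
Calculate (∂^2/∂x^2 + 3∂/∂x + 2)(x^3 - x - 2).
2 x^{3} + 9 x^{2} + 4 x - 7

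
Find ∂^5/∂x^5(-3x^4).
0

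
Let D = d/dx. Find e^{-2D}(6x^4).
6 x^{4} - 48 x^{3} + 144 x^{2} - 192 x + 96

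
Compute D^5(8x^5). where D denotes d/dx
960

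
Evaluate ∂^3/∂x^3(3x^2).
0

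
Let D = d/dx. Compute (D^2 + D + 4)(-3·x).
- 12 x - 3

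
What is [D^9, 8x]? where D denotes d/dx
72D^{8}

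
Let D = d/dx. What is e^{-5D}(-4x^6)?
- 4 x^{6} + 120 x^{5} - 1500 x^{4} + 10000 x^{3} - 37500 x^{2} + 75000 x - 62500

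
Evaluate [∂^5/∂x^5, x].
5\frac{d^{4}}{dx^{4}}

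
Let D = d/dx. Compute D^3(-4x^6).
- 480 x^{3}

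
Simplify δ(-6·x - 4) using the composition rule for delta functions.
\frac{\delta(x + 2/3)}{6}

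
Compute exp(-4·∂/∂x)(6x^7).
6 x^{7} - 168 x^{6} + 2016 x^{5} - 13440 x^{4} + 53760 x^{3} - 129024 x^{2} + 172032 x - 98304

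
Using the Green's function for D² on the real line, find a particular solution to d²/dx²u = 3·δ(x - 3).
\frac{3|x - 3|}{2}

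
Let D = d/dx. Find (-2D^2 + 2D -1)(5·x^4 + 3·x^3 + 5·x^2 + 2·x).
- 5 x^{4} + 37 x^{3} - 107 x^{2} - 18 x - 16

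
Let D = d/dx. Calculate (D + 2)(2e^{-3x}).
- 2 e^{- 3 x}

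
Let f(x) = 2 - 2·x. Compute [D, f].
-2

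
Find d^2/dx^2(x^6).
30 x^{4}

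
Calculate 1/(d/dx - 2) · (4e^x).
- 4 e^{x}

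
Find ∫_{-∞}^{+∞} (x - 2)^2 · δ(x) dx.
4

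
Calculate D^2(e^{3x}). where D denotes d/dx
9 e^{3 x}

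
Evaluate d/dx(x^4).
4 x^{3}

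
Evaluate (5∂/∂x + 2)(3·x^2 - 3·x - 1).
6 x^{2} + 24 x - 17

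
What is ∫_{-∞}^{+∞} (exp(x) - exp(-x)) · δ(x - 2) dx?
2 \sinh{\left(2 \right)}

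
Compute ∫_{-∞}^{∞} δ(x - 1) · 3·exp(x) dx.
3 e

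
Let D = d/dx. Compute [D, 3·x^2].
6 x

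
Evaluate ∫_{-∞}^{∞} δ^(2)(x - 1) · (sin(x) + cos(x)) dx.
- \sin{\left(1 \right)} - \cos{\left(1 \right)}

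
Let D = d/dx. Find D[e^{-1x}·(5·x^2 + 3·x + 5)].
\left(- 5 x^{2} + 7 x - 2\right) e^{- x}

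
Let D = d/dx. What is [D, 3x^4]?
12 x^{3}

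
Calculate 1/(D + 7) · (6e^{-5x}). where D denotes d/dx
3 e^{- 5 x}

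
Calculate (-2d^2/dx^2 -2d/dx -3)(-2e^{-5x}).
86 e^{- 5 x}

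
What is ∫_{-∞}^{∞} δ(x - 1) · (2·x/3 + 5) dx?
\frac{17}{3}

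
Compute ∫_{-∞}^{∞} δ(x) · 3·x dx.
0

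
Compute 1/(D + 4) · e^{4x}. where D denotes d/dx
\frac{e^{4 x}}{8}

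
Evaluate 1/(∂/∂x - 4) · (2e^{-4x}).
- \frac{e^{- 4 x}}{4}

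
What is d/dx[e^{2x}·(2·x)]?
\left(4 x + 2\right) e^{2 x}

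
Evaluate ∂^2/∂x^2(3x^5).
60 x^{3}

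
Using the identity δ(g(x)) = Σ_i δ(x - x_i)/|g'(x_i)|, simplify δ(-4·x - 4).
\frac{\delta(x + 1)}{4}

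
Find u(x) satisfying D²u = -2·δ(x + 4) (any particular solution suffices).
-|x + 4|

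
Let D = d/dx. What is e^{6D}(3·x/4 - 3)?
\frac{3 x}{4} + \frac{3}{2}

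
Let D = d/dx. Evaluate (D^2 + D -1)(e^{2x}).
5 e^{2 x}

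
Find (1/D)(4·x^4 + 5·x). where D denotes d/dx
\frac{4 x^{5}}{5} + \frac{5 x^{2}}{2}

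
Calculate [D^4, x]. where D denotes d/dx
4D^{3}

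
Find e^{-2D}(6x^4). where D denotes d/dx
6 x^{4} - 48 x^{3} + 144 x^{2} - 192 x + 96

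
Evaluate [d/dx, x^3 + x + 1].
3 x^{2} + 1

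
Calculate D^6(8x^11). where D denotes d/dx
2661120 x^{5}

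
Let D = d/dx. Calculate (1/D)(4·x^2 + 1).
\frac{4 x^{3}}{3} + x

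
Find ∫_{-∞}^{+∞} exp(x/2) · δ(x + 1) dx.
e^{- \frac{1}{2}}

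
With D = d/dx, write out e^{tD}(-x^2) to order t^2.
- t^{2} - 2 t x - x^{2}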